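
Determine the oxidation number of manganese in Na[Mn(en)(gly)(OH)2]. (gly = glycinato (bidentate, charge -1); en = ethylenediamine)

+2

1 sodium outside the brackets (+1 each) → the complex ion is 1−.
Ligand charges: 2×OH = -2; 1×gly = -1; 1×en neutral; sum -3.
Mn + (-3) = 1− ⇒ Mn is +2.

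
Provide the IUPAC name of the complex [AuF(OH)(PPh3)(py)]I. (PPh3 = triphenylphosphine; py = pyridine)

The 1 iodide counter-ion carries a total charge of -1, so each complex ion is 1+.
Ligand charges: 1×triphenylphosphine (neutral), 1×hydroxo (-1 each), 1×pyridine (neutral), 1×fluoro (-1 each); total -2. So Au + (-2) = 1+, giving Au = +3.
Ligands are named alphabetically: fluoro before hydroxo before pyridine before triphenylphosphine.

fluorohydroxo(pyridine)(triphenylphosphine)gold(III) iodide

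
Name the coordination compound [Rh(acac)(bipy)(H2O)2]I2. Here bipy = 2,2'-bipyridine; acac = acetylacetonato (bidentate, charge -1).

(acetylacetonato)diaqua(2,2'-bipyridine)rhodium(III) iodide

The 2 iodide counter-ions carry a total charge of -2, so each complex ion is 2+.
Ligand charges: 1×2,2'-bipyridine (neutral), 2×aqua (neutral), 1×acetylacetonato (-1 each); total -1. So Rh + (-1) = 2+, giving Rh = +3.
Ligands are named alphabetically: acetylacetonato before aqua before bipyridine.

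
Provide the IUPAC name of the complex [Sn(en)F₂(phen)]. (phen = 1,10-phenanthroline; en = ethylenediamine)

There is no counter-ion, so the complex is neutral overall.
Ligand charges: 2×fluoro (-1 each), 1×1,10-phenanthroline (neutral), 1×ethylenediamine (neutral); total -2. So Sn + (-2) = 0, giving Sn = +2.
Ligands are named alphabetically: ethylenediamine before fluoro before phenanthroline.

(ethylenediamine)difluoro(1,10-phenanthroline)tin(II)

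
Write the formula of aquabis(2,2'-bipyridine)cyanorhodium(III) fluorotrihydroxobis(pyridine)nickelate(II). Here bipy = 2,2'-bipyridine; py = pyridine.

Cation [Rh…]: ligand charges -1, Rh(III) ⇒ ion charge 2+.
Anion [Ni…]: ligand charges -4, Ni(II) ⇒ ion charge 2−.

[Rh(bipy)2(CN)(H2O)][NiF(OH)3(py)2]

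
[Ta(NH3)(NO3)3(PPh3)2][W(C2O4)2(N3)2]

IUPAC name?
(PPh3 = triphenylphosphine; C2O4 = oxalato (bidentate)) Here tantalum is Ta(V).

amminetrinitratobis(triphenylphosphine)tantalum(V) diazidodioxalatotungstate(IV)

Both ions are complex: the cation is named first with the plain metal name, the anion second with the -ate form; each ion's ligands are alphabetised independently.
Ta is given as +5; the cation's ligand charges sum to -3, so the complex cation is 2+.
A 1:1 salt means the anion carries the equal and opposite charge, 2−.
Anion: ligand charges sum to -6; for the ion to be 2−, W = +4.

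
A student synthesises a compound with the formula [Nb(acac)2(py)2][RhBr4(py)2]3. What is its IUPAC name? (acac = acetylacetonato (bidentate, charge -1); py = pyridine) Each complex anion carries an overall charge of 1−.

bis(acetylacetonato)bis(pyridine)niobium(V) tetrabromobis(pyridine)rhodate(III)

Both ions are complex: the cation is named first with the plain metal name, the anion second with the -ate form; each ion's ligands are alphabetised independently.
The complex anion is given as 1−; its ligand charges sum to -4, so Rh = +3.
With 3 anions per cation, the cation must be 3×1 = 3+.
Cation: ligand charges sum to -2; for the ion to be 3+, Nb = +5.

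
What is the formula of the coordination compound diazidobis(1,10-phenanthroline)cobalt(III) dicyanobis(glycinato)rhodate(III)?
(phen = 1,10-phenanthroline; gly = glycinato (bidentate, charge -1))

[Co(N3)2(phen)2][Rh(CN)2(gly)2]

Cation [Co…]: ligand charges -2, Co(III) ⇒ ion charge 1+.
Anion [Rh…]: ligand charges -4, Rh(III) ⇒ ion charge 1−.
One 1+ cation balances one 1− anion.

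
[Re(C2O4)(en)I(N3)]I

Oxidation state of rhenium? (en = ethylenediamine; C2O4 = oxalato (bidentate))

1 iodide outside the brackets (-1 each) → the complex ion is 1+.
Ligand charges: 1×en neutral; 1×N3 = -1; 1×C2O4 = -2; 1×I = -1; sum -4.
Re + (-4) = 1+ ⇒ Re is +5.

+5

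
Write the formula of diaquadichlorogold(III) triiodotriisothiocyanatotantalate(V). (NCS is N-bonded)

[AuCl2(H2O)2][TaI3(NCS)3]

Cation [Au…]: ligand charges -2, Au(III) ⇒ ion charge 1+.
Anion [Ta…]: ligand charges -6, Ta(V) ⇒ ion charge 1−.
One 1+ cation balances one 1− anion.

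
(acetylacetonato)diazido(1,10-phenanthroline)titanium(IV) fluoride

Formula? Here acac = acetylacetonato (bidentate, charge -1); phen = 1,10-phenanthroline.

[Ti(acac)(N3)2(phen)]F

Ligands: 2 azido (N3, -1), 1 acetylacetonato (acac, -1), 1 1,10-phenanthroline (phen, neutral). Ligand charge sum = -3.
Charge balance with fluoride (-1) requires 1 complex ion per 1 fluoride.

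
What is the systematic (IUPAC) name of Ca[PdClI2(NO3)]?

calcium chlorodiiodonitratopalladate(II)

The 1 calcium counter-ion carries a total charge of +2, so each complex ion is 2−.
Ligand charges: 2×iodo (-1 each), 1×chloro (-1 each), 1×nitrato (-1 each); total -4. So Pd + (-4) = 2−, giving Pd = +2.
Ligands are named alphabetically: chloro before iodo before nitrato.
The complex ion is anionic, so palladium takes the -ate form palladate(II).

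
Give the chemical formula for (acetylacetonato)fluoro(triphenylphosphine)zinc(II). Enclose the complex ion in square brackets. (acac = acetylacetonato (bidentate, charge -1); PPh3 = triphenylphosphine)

Ligands: 1 acetylacetonato (acac, -1), 1 triphenylphosphine (PPh3, neutral), 1 fluoro (F, -1). Ligand charge sum = -2.
With Zn in oxidation state +2, the complex ion is [Zn...].

[Zn(acac)F(PPh3)]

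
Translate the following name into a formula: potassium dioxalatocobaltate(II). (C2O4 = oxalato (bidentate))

Ligands: 2 oxalato (C2O4, -2). Ligand charge sum = -4.
Charge balance with potassium (+1) requires 1 complex ion per 2 potassium.

K2[Co(C2O4)2]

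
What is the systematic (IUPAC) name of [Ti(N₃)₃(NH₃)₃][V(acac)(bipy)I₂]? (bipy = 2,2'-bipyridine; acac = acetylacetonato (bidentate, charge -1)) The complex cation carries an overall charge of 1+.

The complex cation is given as 1+; its ligand charges sum to -3, so Ti = +4.
A 1:1 salt means the anion carries the equal and opposite charge, 1−.
Anion: ligand charges sum to -3; for the ion to be 1−, V = +2.

triamminetriazidotitanium(IV) (acetylacetonato)(2,2'-bipyridine)diiodovanadate(II)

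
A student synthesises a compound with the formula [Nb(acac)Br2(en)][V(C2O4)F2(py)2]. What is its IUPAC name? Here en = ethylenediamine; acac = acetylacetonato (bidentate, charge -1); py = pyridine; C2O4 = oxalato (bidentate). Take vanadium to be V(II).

(acetylacetonato)dibromo(ethylenediamine)niobium(V) difluorooxalatobis(pyridine)vanadate(II)

V is given as +2; the anion's ligand charges sum to -4, so the complex anion is 2−.
A 1:1 salt means the cation carries the equal and opposite charge, 2+.
Cation: ligand charges sum to -3; for the ion to be 2+, Nb = +5.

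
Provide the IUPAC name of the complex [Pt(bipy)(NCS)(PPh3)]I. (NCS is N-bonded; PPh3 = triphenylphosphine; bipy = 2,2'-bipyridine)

The 1 iodide counter-ion carries a total charge of -1, so each complex ion is 1+.
Ligand charges: 1×isothiocyanato (-1 each), 1×triphenylphosphine (neutral), 1×2,2'-bipyridine (neutral); total -1. So Pt + (-1) = 1+, giving Pt = +2.
Ligands are named alphabetically: bipyridine before isothiocyanato before triphenylphosphine.

(2,2'-bipyridine)isothiocyanato(triphenylphosphine)platinum(II) iodide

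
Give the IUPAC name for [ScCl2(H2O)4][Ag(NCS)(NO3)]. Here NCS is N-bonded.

Scandium is always +3 in its complexes; the cation's ligand charges sum to -2, so the complex cation is 1+.
A 1:1 salt means the anion carries the equal and opposite charge, 1−.
Anion: ligand charges sum to -2; for the ion to be 1−, Ag = +1.

tetraaquadichloroscandium(III) isothiocyanatonitratoargentate(I)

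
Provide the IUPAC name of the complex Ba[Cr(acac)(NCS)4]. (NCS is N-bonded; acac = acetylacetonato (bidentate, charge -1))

The 1 barium counter-ion carries a total charge of +2, so each complex ion is 2−.
Ligand charges: 4×isothiocyanato (-1 each), 1×acetylacetonato (-1 each); total -5. So Cr + (-5) = 2−, giving Cr = +3.
Ligands are named alphabetically: acetylacetonato before isothiocyanato.
The complex ion is anionic, so chromium takes the -ate form chromate(III).

barium (acetylacetonato)tetraisothiocyanatochromate(III)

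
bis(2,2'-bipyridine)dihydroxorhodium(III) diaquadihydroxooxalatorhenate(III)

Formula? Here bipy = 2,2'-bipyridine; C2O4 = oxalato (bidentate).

Cation [Rh…]: ligand charges -2, Rh(III) ⇒ ion charge 1+.
Anion [Re…]: ligand charges -4, Re(III) ⇒ ion charge 1−.
One 1+ cation balances one 1− anion.

[Rh(bipy)2(OH)2][Re(C2O4)(H2O)2(OH)2]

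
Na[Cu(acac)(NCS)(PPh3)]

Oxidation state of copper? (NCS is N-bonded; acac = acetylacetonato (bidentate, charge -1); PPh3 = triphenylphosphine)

+1

1 sodium outside the brackets (+1 each) → the complex ion is 1−.
Ligand charges: 1×NCS = -1; 1×acac = -1; 1×PPh3 neutral; sum -2.
Cu + (-2) = 1− ⇒ Cu is +1.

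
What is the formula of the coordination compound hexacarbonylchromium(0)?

Ligands: 6 carbonyl (CO, neutral). Ligand charge sum = 0.
With Cr in oxidation state 0, the complex ion is [Cr...].

[Cr(CO)6]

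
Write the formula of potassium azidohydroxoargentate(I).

Ligands: 1 hydroxo (OH, -1), 1 azido (N3, -1). Ligand charge sum = -2.
With Ag in oxidation state +1, the complex ion is [Ag...]^1−.
Charge balance with potassium (+1) requires 1 complex ion per 1 potassium.

K[Ag(N3)(OH)]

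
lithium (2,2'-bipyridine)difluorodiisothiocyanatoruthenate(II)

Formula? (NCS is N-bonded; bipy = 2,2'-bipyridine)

Li2[Ru(bipy)F2(NCS)2]

Ligands: 2 isothiocyanato (NCS, -1), 1 2,2'-bipyridine (bipy, neutral), 2 fluoro (F, -1). Ligand charge sum = -4.
With Ru in oxidation state +2, the complex ion is [Ru...]^2−.
Charge balance with lithium (+1) requires 1 complex ion per 2 lithium.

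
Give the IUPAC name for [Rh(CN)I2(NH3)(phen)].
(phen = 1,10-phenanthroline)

amminecyanodiiodo(1,10-phenanthroline)rhodium(III)

There is no counter-ion, so the complex is neutral overall.
Ligand charges: 1×ammine (neutral), 1×1,10-phenanthroline (neutral), 2×iodo (-1 each), 1×cyano (-1 each); total -3. So Rh + (-3) = 0, giving Rh = +3.
Ligands are named alphabetically: ammine before cyano before iodo before phenanthroline.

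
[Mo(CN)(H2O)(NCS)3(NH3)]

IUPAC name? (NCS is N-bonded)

There is no counter-ion, so the complex is neutral overall.
Ligand charges: 3×isothiocyanato (-1 each), 1×cyano (-1 each), 1×ammine (neutral), 1×aqua (neutral); total -4. So Mo + (-4) = 0, giving Mo = +4.
Ligands are named alphabetically: ammine before aqua before cyano before isothiocyanato.

ammineaquacyanotriisothiocyanatomolybdenum(IV)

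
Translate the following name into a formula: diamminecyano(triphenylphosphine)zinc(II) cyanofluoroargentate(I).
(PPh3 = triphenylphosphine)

[Zn(CN)(NH3)2(PPh3)][Ag(CN)F]

Cation [Zn…]: ligand charges -1, Zn(II) ⇒ ion charge 1+.
Anion [Ag…]: ligand charges -2, Ag(I) ⇒ ion charge 1−.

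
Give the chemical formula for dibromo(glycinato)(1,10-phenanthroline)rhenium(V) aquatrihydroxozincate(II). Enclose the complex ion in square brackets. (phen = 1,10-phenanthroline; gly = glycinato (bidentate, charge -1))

Cation [Re…]: ligand charges -3, Re(V) ⇒ ion charge 2+.
Anion [Zn…]: ligand charges -3, Zn(II) ⇒ ion charge 1−.
One 2+ cation requires 2 of the 1− anion.

[ReBr2(gly)(phen)][Zn(H2O)(OH)3]2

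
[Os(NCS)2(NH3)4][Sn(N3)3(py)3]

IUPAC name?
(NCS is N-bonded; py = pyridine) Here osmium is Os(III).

Both ions are complex: the cation is named first with the plain metal name, the anion second with the -ate form; each ion's ligands are alphabetised independently.
Os is given as +3; the cation's ligand charges sum to -2, so the complex cation is 1+.
A 1:1 salt means the anion carries the equal and opposite charge, 1−.
Anion: ligand charges sum to -3; for the ion to be 1−, Sn = +2.

tetraamminediisothiocyanatoosmium(III) triazidotris(pyridine)stannate(II)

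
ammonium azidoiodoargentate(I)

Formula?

NH4[AgI(N3)]

Ligands: 1 azido (N3, -1), 1 iodo (I, -1). Ligand charge sum = -2.
With Ag in oxidation state +1, the complex ion is [Ag...]^1−.
Charge balance with ammonium (+1) requires 1 complex ion per 1 ammonium.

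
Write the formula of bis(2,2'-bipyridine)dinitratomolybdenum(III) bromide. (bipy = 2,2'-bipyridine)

Ligands: 2 nitrato (NO3, -1), 2 2,2'-bipyridine (bipy, neutral). Ligand charge sum = -2.
With Mo in oxidation state +3, the complex ion is [Mo...]^1+.
Charge balance with bromide (-1) requires 1 complex ion per 1 bromide.

[Mo(bipy)2(NO3)2]Br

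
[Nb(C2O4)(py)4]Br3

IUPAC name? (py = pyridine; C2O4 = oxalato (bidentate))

oxalatotetrakis(pyridine)niobium(V) bromide

The 3 bromide counter-ions carry a total charge of -3, so each complex ion is 3+.
Ligand charges: 4×pyridine (neutral), 1×oxalato (-2 each); total -2. So Nb + (-2) = 3+, giving Nb = +5.
Ligands are named alphabetically: oxalato before pyridine.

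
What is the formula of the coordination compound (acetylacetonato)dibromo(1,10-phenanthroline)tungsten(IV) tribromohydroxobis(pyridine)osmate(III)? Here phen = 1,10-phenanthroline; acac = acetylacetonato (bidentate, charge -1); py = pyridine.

Cation [W…]: ligand charges -3, W(IV) ⇒ ion charge 1+.
Anion [Os…]: ligand charges -4, Os(III) ⇒ ion charge 1−.

[W(acac)Br2(phen)][OsBr3(OH)(py)2]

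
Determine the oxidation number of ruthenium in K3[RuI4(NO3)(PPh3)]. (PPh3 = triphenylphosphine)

+2

3 potassium outside the brackets (+1 each) → the complex ion is 3−.
Ligand charges: 1×PPh3 neutral; 1×NO3 = -1; 4×I = -4; sum -5.
Ru + (-5) = 3− ⇒ Ru is +2.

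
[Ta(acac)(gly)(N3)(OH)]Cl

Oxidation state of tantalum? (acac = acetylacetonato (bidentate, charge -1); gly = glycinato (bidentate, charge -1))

+5

1 chloride outside the brackets (-1 each) → the complex ion is 1+.
Ligand charges: 1×OH = -1; 1×acac = -1; 1×N3 = -1; 1×gly = -1; sum -4.
Ta + (-4) = 1+ ⇒ Ta is +5.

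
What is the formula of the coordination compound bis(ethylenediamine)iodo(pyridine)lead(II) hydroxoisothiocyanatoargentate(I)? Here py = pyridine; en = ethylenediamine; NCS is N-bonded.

[Pb(en)2I(py)][Ag(NCS)(OH)]

Cation [Pb…]: ligand charges -1, Pb(II) ⇒ ion charge 1+.
Anion [Ag…]: ligand charges -2, Ag(I) ⇒ ion charge 1−.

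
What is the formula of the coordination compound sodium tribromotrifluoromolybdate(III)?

Ligands: 3 bromo (Br, -1), 3 fluoro (F, -1). Ligand charge sum = -6.
With Mo in oxidation state +3, the complex ion is [Mo...]^3−.
Charge balance with sodium (+1) requires 1 complex ion per 3 sodium.

Na3[MoBr3F3]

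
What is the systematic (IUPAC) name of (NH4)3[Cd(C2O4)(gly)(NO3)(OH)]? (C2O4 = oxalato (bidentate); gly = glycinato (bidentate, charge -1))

ammonium (glycinato)hydroxonitratooxalatocadmate(II)

The 3 ammonium counter-ions carry a total charge of +3, so each complex ion is 3−.
Ligand charges: 1×oxalato (-2 each), 1×glycinato (-1 each), 1×hydroxo (-1 each), 1×nitrato (-1 each); total -5. So Cd + (-5) = 3−, giving Cd = +2.
The complex ion is anionic, so cadmium takes the -ate form cadmate(II).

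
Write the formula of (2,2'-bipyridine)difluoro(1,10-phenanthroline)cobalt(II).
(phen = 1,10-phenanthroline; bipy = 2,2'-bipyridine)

[Co(bipy)F2(phen)]

Ligands: 2 fluoro (F, -1), 1 1,10-phenanthroline (phen, neutral), 1 2,2'-bipyridine (bipy, neutral). Ligand charge sum = -2.
With Co in oxidation state +2, the complex ion is [Co...].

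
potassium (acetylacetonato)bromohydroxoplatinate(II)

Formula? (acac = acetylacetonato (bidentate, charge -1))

K[Pt(acac)Br(OH)]

Ligands: 1 hydroxo (OH, -1), 1 bromo (Br, -1), 1 acetylacetonato (acac, -1). Ligand charge sum = -3.
With Pt in oxidation state +2, the complex ion is [Pt...]^1−.
Charge balance with potassium (+1) requires 1 complex ion per 1 potassium.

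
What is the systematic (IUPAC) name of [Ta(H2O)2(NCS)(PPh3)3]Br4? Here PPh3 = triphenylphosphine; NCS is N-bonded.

The 4 bromide counter-ions carry a total charge of -4, so each complex ion is 4+.
Ligand charges: 3×triphenylphosphine (neutral), 1×isothiocyanato (-1 each), 2×aqua (neutral); total -1. So Ta + (-1) = 4+, giving Ta = +5.
Ligands are named alphabetically: aqua before isothiocyanato before triphenylphosphine.

diaquaisothiocyanatotris(triphenylphosphine)tantalum(V) bromide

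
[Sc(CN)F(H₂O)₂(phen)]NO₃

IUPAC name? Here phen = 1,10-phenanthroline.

diaquacyanofluoro(1,10-phenanthroline)scandium(III) nitrate

The 1 nitrate counter-ion carries a total charge of -1, so each complex ion is 1+.
Ligand charges: 1×1,10-phenanthroline (neutral), 1×fluoro (-1 each), 1×cyano (-1 each), 2×aqua (neutral); total -2. So Sc + (-2) = 1+, giving Sc = +3.
Ligands are named alphabetically: aqua before cyano before fluoro before phenanthroline.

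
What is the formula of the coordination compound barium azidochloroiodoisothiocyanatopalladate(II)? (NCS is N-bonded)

Ba[PdClI(N3)(NCS)]

Ligands: 1 isothiocyanato (NCS, -1), 1 iodo (I, -1), 1 chloro (Cl, -1), 1 azido (N3, -1). Ligand charge sum = -4.
With Pd in oxidation state +2, the complex ion is [Pd...]^2−.
Charge balance with barium (+2) requires 1 complex ion per 1 barium.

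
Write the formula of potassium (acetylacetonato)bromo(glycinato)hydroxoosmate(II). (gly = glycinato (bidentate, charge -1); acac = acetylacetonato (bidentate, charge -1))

K2[Os(acac)Br(gly)(OH)]

Ligands: 1 glycinato (gly, -1), 1 bromo (Br, -1), 1 hydroxo (OH, -1), 1 acetylacetonato (acac, -1). Ligand charge sum = -4.
With Os in oxidation state +2, the complex ion is [Os...]^2−.
Charge balance with potassium (+1) requires 1 complex ion per 2 potassium.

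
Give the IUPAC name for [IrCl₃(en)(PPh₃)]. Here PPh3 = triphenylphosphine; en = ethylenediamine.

trichloro(ethylenediamine)(triphenylphosphine)iridium(III)

There is no counter-ion, so the complex is neutral overall.
Ligand charges: 3×chloro (-1 each), 1×triphenylphosphine (neutral), 1×ethylenediamine (neutral); total -3. So Ir + (-3) = 0, giving Ir = +3.
Ligands are named alphabetically: chloro before ethylenediamine before triphenylphosphine.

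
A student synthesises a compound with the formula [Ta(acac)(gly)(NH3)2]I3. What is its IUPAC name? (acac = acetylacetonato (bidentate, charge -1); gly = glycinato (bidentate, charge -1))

The 3 iodide counter-ions carry a total charge of -3, so each complex ion is 3+.
Ligand charges: 1×acetylacetonato (-1 each), 2×ammine (neutral), 1×glycinato (-1 each); total -2. So Ta + (-2) = 3+, giving Ta = +5.
Ligands are named alphabetically: acetylacetonato before ammine before glycinato.

(acetylacetonato)diammine(glycinato)tantalum(V) iodide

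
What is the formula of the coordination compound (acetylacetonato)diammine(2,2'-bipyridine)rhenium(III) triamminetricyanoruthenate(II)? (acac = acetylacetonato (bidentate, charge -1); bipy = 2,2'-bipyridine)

[Re(acac)(bipy)(NH3)2][Ru(CN)3(NH3)3]2

Cation [Re…]: ligand charges -1, Re(III) ⇒ ion charge 2+.
Anion [Ru…]: ligand charges -3, Ru(II) ⇒ ion charge 1−.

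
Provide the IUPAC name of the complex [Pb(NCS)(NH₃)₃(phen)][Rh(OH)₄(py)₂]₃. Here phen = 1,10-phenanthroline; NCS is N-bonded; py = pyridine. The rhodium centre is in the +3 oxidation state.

triammineisothiocyanato(1,10-phenanthroline)lead(IV) tetrahydroxobis(pyridine)rhodate(III)

Both ions are complex: the cation is named first with the plain metal name, the anion second with the -ate form; each ion's ligands are alphabetised independently.
Rh is given as +3; the anion's ligand charges sum to -4, so the complex anion is 1−.
With 3 anions per cation, the cation must be 3×1 = 3+.
Cation: ligand charges sum to -1; for the ion to be 3+, Pb = +4.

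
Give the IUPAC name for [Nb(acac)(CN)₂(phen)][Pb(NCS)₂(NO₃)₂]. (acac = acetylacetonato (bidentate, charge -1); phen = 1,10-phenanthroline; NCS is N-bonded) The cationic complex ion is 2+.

(acetylacetonato)dicyano(1,10-phenanthroline)niobium(V) diisothiocyanatodinitratoplumbate(II)

The complex cation is given as 2+; its ligand charges sum to -3, so Nb = +5.
A 1:1 salt means the anion carries the equal and opposite charge, 2−.
Anion: ligand charges sum to -4; for the ion to be 2−, Pb = +2.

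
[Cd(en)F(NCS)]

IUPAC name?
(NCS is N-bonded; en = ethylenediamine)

There is no counter-ion, so the complex is neutral overall.
Ligand charges: 1×isothiocyanato (-1 each), 1×fluoro (-1 each), 1×ethylenediamine (neutral); total -2. So Cd + (-2) = 0, giving Cd = +2.
Ligands are named alphabetically: ethylenediamine before fluoro before isothiocyanato.

(ethylenediamine)fluoroisothiocyanatocadmium(II)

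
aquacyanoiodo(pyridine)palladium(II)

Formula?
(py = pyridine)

[Pd(CN)(H2O)I(py)]

Ligands: 1 iodo (I, -1), 1 pyridine (py, neutral), 1 aqua (H2O, neutral), 1 cyano (CN, -1). Ligand charge sum = -2.
With Pd in oxidation state +2, the complex ion is [Pd...].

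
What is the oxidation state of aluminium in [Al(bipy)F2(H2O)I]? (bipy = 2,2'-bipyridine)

No counter-ion: the bracketed complex is neutral.
Ligand charges: 1×bipy neutral; 2×F = -2; 1×I = -1; 1×H2O neutral; sum -3.
Al + (-3) = 0 ⇒ Al is +3.

+3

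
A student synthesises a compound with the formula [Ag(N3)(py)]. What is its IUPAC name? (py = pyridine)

azido(pyridine)silver(I)

There is no counter-ion, so the complex is neutral overall.
Ligand charges: 1×pyridine (neutral), 1×azido (-1 each); total -1. So Ag + (-1) = 0, giving Ag = +1.
Ligands are named alphabetically: azido before pyridine.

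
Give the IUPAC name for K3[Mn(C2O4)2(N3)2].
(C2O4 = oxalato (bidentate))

The 3 potassium counter-ions carry a total charge of +3, so each complex ion is 3−.
Ligand charges: 2×oxalato (-2 each), 2×azido (-1 each); total -6. So Mn + (-6) = 3−, giving Mn = +3.
Ligands are named alphabetically: azido before oxalato.
The complex ion is anionic, so manganese takes the -ate form manganate(III).

potassium diazidodioxalatomanganate(III)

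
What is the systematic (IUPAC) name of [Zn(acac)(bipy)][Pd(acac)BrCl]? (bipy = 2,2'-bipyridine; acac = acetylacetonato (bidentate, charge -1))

(acetylacetonato)(2,2'-bipyridine)zinc(II) (acetylacetonato)bromochloropalladate(II)

Zinc is always +2 in its complexes; the cation's ligand charges sum to -1, so the complex cation is 1+.
A 1:1 salt means the anion carries the equal and opposite charge, 1−.
Anion: ligand charges sum to -3; for the ion to be 1−, Pd = +2.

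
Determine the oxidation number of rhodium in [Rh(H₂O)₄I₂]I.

+3

1 iodide outside the brackets (-1 each) → the complex ion is 1+.
Ligand charges: 2×I = -2; 4×H2O neutral; sum -2.
Rh + (-2) = 1+ ⇒ Rh is +3.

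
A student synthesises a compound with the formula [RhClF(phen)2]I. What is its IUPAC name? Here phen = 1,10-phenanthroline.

The 1 iodide counter-ion carries a total charge of -1, so each complex ion is 1+.
Ligand charges: 2×1,10-phenanthroline (neutral), 1×fluoro (-1 each), 1×chloro (-1 each); total -2. So Rh + (-2) = 1+, giving Rh = +3.
Ligands are named alphabetically: chloro before fluoro before phenanthroline.

chlorofluorobis(1,10-phenanthroline)rhodium(III) iodide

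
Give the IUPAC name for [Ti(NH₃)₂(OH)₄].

There is no counter-ion, so the complex is neutral overall.
Ligand charges: 4×hydroxo (-1 each), 2×ammine (neutral); total -4. So Ti + (-4) = 0, giving Ti = +4.
Ligands are named alphabetically: ammine before hydroxo.

diamminetetrahydroxotitanium(IV)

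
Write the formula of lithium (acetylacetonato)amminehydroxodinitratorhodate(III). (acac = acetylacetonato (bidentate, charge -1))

Li[Rh(acac)(NH3)(NO3)2(OH)]

Ligands: 2 nitrato (NO3, -1), 1 hydroxo (OH, -1), 1 acetylacetonato (acac, -1), 1 ammine (NH3, neutral). Ligand charge sum = -4.
With Rh in oxidation state +3, the complex ion is [Rh...]^1−.
Charge balance with lithium (+1) requires 1 complex ion per 1 lithium.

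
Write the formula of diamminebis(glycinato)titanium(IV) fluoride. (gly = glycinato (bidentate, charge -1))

Ligands: 2 glycinato (gly, -1), 2 ammine (NH3, neutral). Ligand charge sum = -2.
With Ti in oxidation state +4, the complex ion is [Ti...]^2+.
Charge balance with fluoride (-1) requires 1 complex ion per 2 fluoride.

[Ti(gly)2(NH3)2]F2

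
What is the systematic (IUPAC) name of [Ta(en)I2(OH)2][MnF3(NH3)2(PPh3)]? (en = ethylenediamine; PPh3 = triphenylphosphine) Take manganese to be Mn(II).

Both ions are complex: the cation is named first with the plain metal name, the anion second with the -ate form; each ion's ligands are alphabetised independently.
Mn is given as +2; the anion's ligand charges sum to -3, so the complex anion is 1−.
A 1:1 salt means the cation carries the equal and opposite charge, 1+.
Cation: ligand charges sum to -4; for the ion to be 1+, Ta = +5.

(ethylenediamine)dihydroxodiiodotantalum(V) diamminetrifluoro(triphenylphosphine)manganate(II)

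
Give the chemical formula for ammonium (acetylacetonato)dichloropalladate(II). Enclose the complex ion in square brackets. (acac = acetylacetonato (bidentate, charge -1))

NH4[Pd(acac)Cl2]

Ligands: 1 acetylacetonato (acac, -1), 2 chloro (Cl, -1). Ligand charge sum = -3.
Charge balance with ammonium (+1) requires 1 complex ion per 1 ammonium.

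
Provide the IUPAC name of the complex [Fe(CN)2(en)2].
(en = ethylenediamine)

dicyanobis(ethylenediamine)iron(II)

There is no counter-ion, so the complex is neutral overall.
Ligand charges: 2×cyano (-1 each), 2×ethylenediamine (neutral); total -2. So Fe + (-2) = 0, giving Fe = +2.
Ligands are named alphabetically: cyano before ethylenediamine.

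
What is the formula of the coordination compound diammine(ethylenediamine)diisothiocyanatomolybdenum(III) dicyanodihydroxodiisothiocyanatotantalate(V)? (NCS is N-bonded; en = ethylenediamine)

Cation [Mo…]: ligand charges -2, Mo(III) ⇒ ion charge 1+.
Anion [Ta…]: ligand charges -6, Ta(V) ⇒ ion charge 1−.

[Mo(en)(NCS)2(NH3)2][Ta(CN)2(NCS)2(OH)2]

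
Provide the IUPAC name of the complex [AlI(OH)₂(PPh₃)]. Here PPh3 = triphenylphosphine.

dihydroxoiodo(triphenylphosphine)aluminium(III)

There is no counter-ion, so the complex is neutral overall.
Ligand charges: 1×triphenylphosphine (neutral), 1×iodo (-1 each), 2×hydroxo (-1 each); total -3. So Al + (-3) = 0, giving Al = +3.
Ligands are named alphabetically: hydroxo before iodo before triphenylphosphine.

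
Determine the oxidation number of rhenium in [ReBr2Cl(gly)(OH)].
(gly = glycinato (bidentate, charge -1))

No counter-ion: the bracketed complex is neutral.
Ligand charges: 1×OH = -1; 1×Cl = -1; 1×gly = -1; 2×Br = -2; sum -5.
Re + (-5) = 0 ⇒ Re is +5.

+5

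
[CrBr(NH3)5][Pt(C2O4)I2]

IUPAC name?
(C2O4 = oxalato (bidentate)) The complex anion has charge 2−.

Both ions are complex: the cation is named first with the plain metal name, the anion second with the -ate form; each ion's ligands are alphabetised independently.
The complex anion is given as 2−; its ligand charges sum to -4, so Pt = +2.
A 1:1 salt means the cation carries the equal and opposite charge, 2+.
Cation: ligand charges sum to -1; for the ion to be 2+, Cr = +3.

pentaamminebromochromium(III) diiodooxalatoplatinate(II)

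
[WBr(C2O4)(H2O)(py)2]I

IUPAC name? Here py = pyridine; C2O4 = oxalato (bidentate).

aquabromooxalatobis(pyridine)tungsten(IV) iodide

The 1 iodide counter-ion carries a total charge of -1, so each complex ion is 1+.
Ligand charges: 2×pyridine (neutral), 1×oxalato (-2 each), 1×aqua (neutral), 1×bromo (-1 each); total -3. So W + (-3) = 1+, giving W = +4.
Ligands are named alphabetically: aqua before bromo before oxalato before pyridine.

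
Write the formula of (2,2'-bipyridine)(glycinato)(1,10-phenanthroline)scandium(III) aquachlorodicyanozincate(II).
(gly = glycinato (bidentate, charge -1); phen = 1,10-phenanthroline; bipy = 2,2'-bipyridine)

[Sc(bipy)(gly)(phen)][ZnCl(CN)2(H2O)]2

Cation [Sc…]: ligand charges -1, Sc(III) ⇒ ion charge 2+.
Anion [Zn…]: ligand charges -3, Zn(II) ⇒ ion charge 1−.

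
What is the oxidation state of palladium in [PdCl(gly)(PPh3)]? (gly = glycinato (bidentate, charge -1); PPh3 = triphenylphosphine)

No counter-ion: the bracketed complex is neutral.
Ligand charges: 1×gly = -1; 1×PPh3 neutral; 1×Cl = -1; sum -2.
Pd + (-2) = 0 ⇒ Pd is +2.

+2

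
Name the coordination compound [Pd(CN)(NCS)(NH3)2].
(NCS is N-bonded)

diamminecyanoisothiocyanatopalladium(II)

There is no counter-ion, so the complex is neutral overall.
Ligand charges: 1×cyano (-1 each), 1×isothiocyanato (-1 each), 2×ammine (neutral); total -2. So Pd + (-2) = 0, giving Pd = +2.
Ligands are named alphabetically: ammine before cyano before isothiocyanato.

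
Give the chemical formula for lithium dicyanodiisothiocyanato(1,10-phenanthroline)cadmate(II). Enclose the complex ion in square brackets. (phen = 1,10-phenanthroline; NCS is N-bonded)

Li2[Cd(CN)2(NCS)2(phen)]

Ligands: 1 1,10-phenanthroline (phen, neutral), 2 isothiocyanato (NCS, -1), 2 cyano (CN, -1). Ligand charge sum = -4.
Charge balance with lithium (+1) requires 1 complex ion per 2 lithium.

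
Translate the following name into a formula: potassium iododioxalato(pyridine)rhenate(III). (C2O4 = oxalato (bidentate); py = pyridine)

Ligands: 1 iodo (I, -1), 2 oxalato (C2O4, -2), 1 pyridine (py, neutral). Ligand charge sum = -5.
With Re in oxidation state +3, the complex ion is [Re...]^2−.
Charge balance with potassium (+1) requires 1 complex ion per 2 potassium.

K2[Re(C2O4)2I(py)]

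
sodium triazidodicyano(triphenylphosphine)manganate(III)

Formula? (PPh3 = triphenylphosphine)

Ligands: 3 azido (N3, -1), 1 triphenylphosphine (PPh3, neutral), 2 cyano (CN, -1). Ligand charge sum = -5.
With Mn in oxidation state +3, the complex ion is [Mn...]^2−.
Charge balance with sodium (+1) requires 1 complex ion per 2 sodium.

Na2[Mn(CN)2(N3)3(PPh3)]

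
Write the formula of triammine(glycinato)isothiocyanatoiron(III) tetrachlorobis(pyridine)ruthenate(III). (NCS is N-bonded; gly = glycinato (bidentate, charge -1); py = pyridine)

[Fe(gly)(NCS)(NH3)3][RuCl4(py)2]

Cation [Fe…]: ligand charges -2, Fe(III) ⇒ ion charge 1+.
Anion [Ru…]: ligand charges -4, Ru(III) ⇒ ion charge 1−.
One 1+ cation balances one 1− anion.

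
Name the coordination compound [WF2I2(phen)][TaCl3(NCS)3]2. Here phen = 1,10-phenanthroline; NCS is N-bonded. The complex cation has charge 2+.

Both ions are complex: the cation is named first with the plain metal name, the anion second with the -ate form; each ion's ligands are alphabetised independently.
The complex cation is given as 2+; its ligand charges sum to -4, so W = +6.
With 2 anions per cation, each anion must be 2/2 = 1−.
Anion: ligand charges sum to -6; for the ion to be 1−, Ta = +5.

difluorodiiodo(1,10-phenanthroline)tungsten(VI) trichlorotriisothiocyanatotantalate(V)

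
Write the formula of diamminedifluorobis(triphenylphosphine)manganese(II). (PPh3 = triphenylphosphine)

[MnF2(NH3)2(PPh3)2]

Ligands: 2 triphenylphosphine (PPh3, neutral), 2 fluoro (F, -1), 2 ammine (NH3, neutral). Ligand charge sum = -2.
With Mn in oxidation state +2, the complex ion is [Mn...].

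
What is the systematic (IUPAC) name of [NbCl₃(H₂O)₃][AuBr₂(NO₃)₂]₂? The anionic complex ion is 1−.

Both ions are complex: the cation is named first with the plain metal name, the anion second with the -ate form; each ion's ligands are alphabetised independently.
The complex anion is given as 1−; its ligand charges sum to -4, so Au = +3.
With 2 anions per cation, the cation must be 2×1 = 2+.
Cation: ligand charges sum to -3; for the ion to be 2+, Nb = +5.

triaquatrichloroniobium(V) dibromodinitratoaurate(III)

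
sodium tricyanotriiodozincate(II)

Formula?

Ligands: 3 cyano (CN, -1), 3 iodo (I, -1). Ligand charge sum = -6.
With Zn in oxidation state +2, the complex ion is [Zn...]^4−.
Charge balance with sodium (+1) requires 1 complex ion per 4 sodium.

Na4[Zn(CN)3I3]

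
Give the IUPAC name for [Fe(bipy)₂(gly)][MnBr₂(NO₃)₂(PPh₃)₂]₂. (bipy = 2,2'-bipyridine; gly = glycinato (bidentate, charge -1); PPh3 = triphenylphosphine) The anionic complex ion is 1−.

bis(2,2'-bipyridine)(glycinato)iron(III) dibromodinitratobis(triphenylphosphine)manganate(III)

Both ions are complex: the cation is named first with the plain metal name, the anion second with the -ate form; each ion's ligands are alphabetised independently.
The complex anion is given as 1−; its ligand charges sum to -4, so Mn = +3.
With 2 anions per cation, the cation must be 2×1 = 2+.
Cation: ligand charges sum to -1; for the ion to be 2+, Fe = +3.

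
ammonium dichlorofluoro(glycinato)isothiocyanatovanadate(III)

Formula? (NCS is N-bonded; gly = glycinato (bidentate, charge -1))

(NH4)2[VCl2F(gly)(NCS)]

Ligands: 2 chloro (Cl, -1), 1 isothiocyanato (NCS, -1), 1 fluoro (F, -1), 1 glycinato (gly, -1). Ligand charge sum = -5.
Charge balance with ammonium (+1) requires 1 complex ion per 2 ammonium.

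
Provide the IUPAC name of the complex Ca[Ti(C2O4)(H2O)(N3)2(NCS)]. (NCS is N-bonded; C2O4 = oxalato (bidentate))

The 1 calcium counter-ion carries a total charge of +2, so each complex ion is 2−.
Ligand charges: 1×aqua (neutral), 1×isothiocyanato (-1 each), 2×azido (-1 each), 1×oxalato (-2 each); total -5. So Ti + (-5) = 2−, giving Ti = +3.
Ligands are named alphabetically: aqua before azido before isothiocyanato before oxalato.
The complex ion is anionic, so titanium takes the -ate form titanate(III).

calcium aquadiazidoisothiocyanatooxalatotitanate(III)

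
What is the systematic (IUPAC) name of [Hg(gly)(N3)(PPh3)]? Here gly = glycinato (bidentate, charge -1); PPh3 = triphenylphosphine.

There is no counter-ion, so the complex is neutral overall.
Ligand charges: 1×glycinato (-1 each), 1×triphenylphosphine (neutral), 1×azido (-1 each); total -2. So Hg + (-2) = 0, giving Hg = +2.
Ligands are named alphabetically: azido before glycinato before triphenylphosphine.

azido(glycinato)(triphenylphosphine)mercury(II)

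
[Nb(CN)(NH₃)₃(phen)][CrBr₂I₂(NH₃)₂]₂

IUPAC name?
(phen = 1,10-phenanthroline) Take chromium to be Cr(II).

triamminecyano(1,10-phenanthroline)niobium(V) diamminedibromodiiodochromate(II)

Both ions are complex: the cation is named first with the plain metal name, the anion second with the -ate form; each ion's ligands are alphabetised independently.
Cr is given as +2; the anion's ligand charges sum to -4, so the complex anion is 2−.
With 2 anions per cation, the cation must be 2×2 = 4+.
Cation: ligand charges sum to -1; for the ion to be 4+, Nb = +5.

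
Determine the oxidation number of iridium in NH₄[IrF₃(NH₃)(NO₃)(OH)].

1 ammonium outside the brackets (+1 each) → the complex ion is 1−.
Ligand charges: 1×NO3 = -1; 1×NH3 neutral; 3×F = -3; 1×OH = -1; sum -5.
Ir + (-5) = 1− ⇒ Ir is +4.

+4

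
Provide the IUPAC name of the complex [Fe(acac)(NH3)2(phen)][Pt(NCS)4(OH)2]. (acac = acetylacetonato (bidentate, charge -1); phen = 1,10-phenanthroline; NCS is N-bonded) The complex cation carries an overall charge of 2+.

Both ions are complex: the cation is named first with the plain metal name, the anion second with the -ate form; each ion's ligands are alphabetised independently.
The complex cation is given as 2+; its ligand charges sum to -1, so Fe = +3.
A 1:1 salt means the anion carries the equal and opposite charge, 2−.
Anion: ligand charges sum to -6; for the ion to be 2−, Pt = +4.

(acetylacetonato)diammine(1,10-phenanthroline)iron(III) dihydroxotetraisothiocyanatoplatinate(IV)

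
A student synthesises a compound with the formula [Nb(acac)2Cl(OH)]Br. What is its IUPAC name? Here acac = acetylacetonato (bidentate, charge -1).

bis(acetylacetonato)chlorohydroxoniobium(V) bromide

The 1 bromide counter-ion carries a total charge of -1, so each complex ion is 1+.
Ligand charges: 1×hydroxo (-1 each), 1×chloro (-1 each), 2×acetylacetonato (-1 each); total -4. So Nb + (-4) = 1+, giving Nb = +5.
Ligands are named alphabetically: acetylacetonato before chloro before hydroxo.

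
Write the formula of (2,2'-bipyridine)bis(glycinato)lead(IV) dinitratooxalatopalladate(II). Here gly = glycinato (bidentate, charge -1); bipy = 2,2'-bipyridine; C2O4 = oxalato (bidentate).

[Pb(bipy)(gly)2][Pd(C2O4)(NO3)2]

Cation [Pb…]: ligand charges -2, Pb(IV) ⇒ ion charge 2+.
Anion [Pd…]: ligand charges -4, Pd(II) ⇒ ion charge 2−.
One 2+ cation balances one 2− anion.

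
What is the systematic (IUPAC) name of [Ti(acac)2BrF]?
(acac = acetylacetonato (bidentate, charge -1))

There is no counter-ion, so the complex is neutral overall.
Ligand charges: 1×fluoro (-1 each), 2×acetylacetonato (-1 each), 1×bromo (-1 each); total -4. So Ti + (-4) = 0, giving Ti = +4.
Ligands are named alphabetically: acetylacetonato before bromo before fluoro.

bis(acetylacetonato)bromofluorotitanium(IV)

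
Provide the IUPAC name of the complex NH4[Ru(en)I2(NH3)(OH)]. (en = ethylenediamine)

ammonium ammine(ethylenediamine)hydroxodiiodoruthenate(II)

The 1 ammonium counter-ion carries a total charge of +1, so each complex ion is 1−.
Ligand charges: 2×iodo (-1 each), 1×ammine (neutral), 1×hydroxo (-1 each), 1×ethylenediamine (neutral); total -3. So Ru + (-3) = 1−, giving Ru = +2.
Ligands are named alphabetically: ammine before ethylenediamine before hydroxo before iodo.
The complex ion is anionic, so ruthenium takes the -ate form ruthenate(II).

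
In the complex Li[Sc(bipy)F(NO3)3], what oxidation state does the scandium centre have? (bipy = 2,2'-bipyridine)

1 lithium outside the brackets (+1 each) → the complex ion is 1−.
Ligand charges: 3×NO3 = -3; 1×bipy neutral; 1×F = -1; sum -4.
Sc + (-4) = 1− ⇒ Sc is +3.

+3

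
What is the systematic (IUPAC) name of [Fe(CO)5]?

There is no counter-ion, so the complex is neutral overall.
Ligand charges: 5×carbonyl (neutral); total 0. So Fe + (0) = 0, giving Fe = 0.

pentacarbonyliron(0)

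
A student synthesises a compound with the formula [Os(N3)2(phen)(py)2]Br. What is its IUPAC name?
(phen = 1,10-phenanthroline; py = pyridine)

The 1 bromide counter-ion carries a total charge of -1, so each complex ion is 1+.
Ligand charges: 1×1,10-phenanthroline (neutral), 2×pyridine (neutral), 2×azido (-1 each); total -2. So Os + (-2) = 1+, giving Os = +3.
Ligands are named alphabetically: azido before phenanthroline before pyridine.

diazido(1,10-phenanthroline)bis(pyridine)osmium(III) bromide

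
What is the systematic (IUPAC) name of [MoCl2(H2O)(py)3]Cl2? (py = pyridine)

The 2 chloride counter-ions carry a total charge of -2, so each complex ion is 2+.
Ligand charges: 1×aqua (neutral), 2×chloro (-1 each), 3×pyridine (neutral); total -2. So Mo + (-2) = 2+, giving Mo = +4.
Ligands are named alphabetically: aqua before chloro before pyridine.

aquadichlorotris(pyridine)molybdenum(IV) chloride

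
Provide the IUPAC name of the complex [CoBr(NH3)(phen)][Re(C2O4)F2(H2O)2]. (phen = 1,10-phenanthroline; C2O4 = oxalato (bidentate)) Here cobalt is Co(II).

amminebromo(1,10-phenanthroline)cobalt(II) diaquadifluorooxalatorhenate(III)

Both ions are complex: the cation is named first with the plain metal name, the anion second with the -ate form; each ion's ligands are alphabetised independently.
Co is given as +2; the cation's ligand charges sum to -1, so the complex cation is 1+.
A 1:1 salt means the anion carries the equal and opposite charge, 1−.
Anion: ligand charges sum to -4; for the ion to be 1−, Re = +3.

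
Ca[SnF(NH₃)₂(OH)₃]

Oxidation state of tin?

1 calcium outside the brackets (+2 each) → the complex ion is 2−.
Ligand charges: 3×OH = -3; 2×NH3 neutral; 1×F = -1; sum -4.
Sn + (-4) = 2− ⇒ Sn is +2.

+2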